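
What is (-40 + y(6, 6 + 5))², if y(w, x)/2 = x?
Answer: 324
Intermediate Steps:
y(w, x) = 2*x
(-40 + y(6, 6 + 5))² = (-40 + 2*(6 + 5))² = (-40 + 2*11)² = (-40 + 22)² = (-18)² = 324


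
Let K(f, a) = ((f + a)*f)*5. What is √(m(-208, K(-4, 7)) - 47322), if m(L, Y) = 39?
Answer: I*√47283 ≈ 217.45*I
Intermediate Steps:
K(f, a) = 5*f*(a + f) (K(f, a) = ((a + f)*f)*5 = (f*(a + f))*5 = 5*f*(a + f))
√(m(-208, K(-4, 7)) - 47322) = √(39 - 47322) = √(-47283) = I*√47283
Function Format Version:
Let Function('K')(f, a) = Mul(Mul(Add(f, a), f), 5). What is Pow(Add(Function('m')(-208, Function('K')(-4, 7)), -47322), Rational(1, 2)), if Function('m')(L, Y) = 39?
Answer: Mul(I, Pow(47283, Rational(1, 2))) ≈ Mul(217.45, I)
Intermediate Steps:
Function('K')(f, a) = Mul(5, f, Add(a, f)) (Function('K')(f, a) = Mul(Mul(Add(a, f), f), 5) = Mul(Mul(f, Add(a, f)), 5) = Mul(5, f, Add(a, f)))
Pow(Add(Function('m')(-208, Function('K')(-4, 7)), -47322), Rational(1, 2)) = Pow(Add(39, -47322), Rational(1, 2)) = Pow(-47283, Rational(1, 2)) = Mul(I, Pow(47283, Rational(1, 2)))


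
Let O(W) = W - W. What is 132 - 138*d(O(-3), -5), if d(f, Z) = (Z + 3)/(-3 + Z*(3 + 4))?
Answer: 2370/19 ≈ 124.74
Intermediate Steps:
O(W) = 0
d(f, Z) = (3 + Z)/(-3 + 7*Z) (d(f, Z) = (3 + Z)/(-3 + Z*7) = (3 + Z)/(-3 + 7*Z))
132 - 138*d(O(-3), -5) = 132 - 138*(3 - 5)/(-3 + 7*(-5)) = 132 - 138*(-2)/(-3 - 35) = 132 - 138*(-2)/(-38) = 132 - (-69)*(-2)/19 = 132 - 138*1/19 = 132 - 138/19 = 2370/19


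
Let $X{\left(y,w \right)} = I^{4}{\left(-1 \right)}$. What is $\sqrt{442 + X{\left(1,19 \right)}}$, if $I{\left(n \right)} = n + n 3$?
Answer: $\sqrt{698} \approx 26.42$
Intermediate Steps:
$I{\left(n \right)} = 4 n$ ($I{\left(n \right)} = n + 3 n = 4 n$)
$X{\left(y,w \right)} = 256$ ($X{\left(y,w \right)} = \left(4 \left(-1\right)\right)^{4} = \left(-4\right)^{4} = 256$)
$\sqrt{442 + X{\left(1,19 \right)}} = \sqrt{442 + 256} = \sqrt{698}$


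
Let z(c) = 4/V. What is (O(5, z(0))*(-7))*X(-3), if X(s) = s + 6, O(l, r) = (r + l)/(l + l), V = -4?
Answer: -42/5 ≈ -8.4000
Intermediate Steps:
z(c) = -1 (z(c) = 4/(-4) = 4*(-¼) = -1)
O(l, r) = (l + r)/(2*l) (O(l, r) = (l + r)/((2*l)) = (l + r)*(1/(2*l)) = (l + r)/(2*l))
X(s) = 6 + s
(O(5, z(0))*(-7))*X(-3) = (((½)*(5 - 1)/5)*(-7))*(6 - 3) = (((½)*(⅕)*4)*(-7))*3 = ((⅖)*(-7))*3 = -14/5*3 = -42/5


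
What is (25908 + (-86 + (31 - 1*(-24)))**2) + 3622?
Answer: 30491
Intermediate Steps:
(25908 + (-86 + (31 - 1*(-24)))**2) + 3622 = (25908 + (-86 + (31 + 24))**2) + 3622 = (25908 + (-86 + 55)**2) + 3622 = (25908 + (-31)**2) + 3622 = (25908 + 961) + 3622 = 26869 + 3622 = 30491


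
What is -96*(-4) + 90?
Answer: 474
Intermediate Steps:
-96*(-4) + 90 = 384 + 90 = 474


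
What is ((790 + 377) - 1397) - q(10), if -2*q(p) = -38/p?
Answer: -2319/10 ≈ -231.90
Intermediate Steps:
q(p) = 19/p (q(p) = -(-19)/p = 19/p)
((790 + 377) - 1397) - q(10) = ((790 + 377) - 1397) - 19/10 = (1167 - 1397) - 19/10 = -230 - 1*19/10 = -230 - 19/10 = -2319/10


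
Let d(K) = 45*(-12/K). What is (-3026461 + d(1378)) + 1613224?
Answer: -973720563/689 ≈ -1.4132e+6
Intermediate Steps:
d(K) = -540/K
(-3026461 + d(1378)) + 1613224 = (-3026461 - 540/1378) + 1613224 = (-3026461 - 540*1/1378) + 1613224 = (-3026461 - 270/689) + 1613224 = -2085231899/689 + 1613224 = -973720563/689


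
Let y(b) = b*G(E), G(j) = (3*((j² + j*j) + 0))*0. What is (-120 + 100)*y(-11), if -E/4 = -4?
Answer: 0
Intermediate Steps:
E = 16 (E = -4*(-4) = 16)
G(j) = 0 (G(j) = (3*((j² + j²) + 0))*0 = (3*(2*j² + 0))*0 = (3*(2*j²))*0 = (6*j²)*0 = 0)
y(b) = 0 (y(b) = b*0 = 0)
(-120 + 100)*y(-11) = (-120 + 100)*0 = -20*0 = 0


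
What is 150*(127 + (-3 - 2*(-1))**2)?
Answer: 19200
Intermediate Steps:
150*(127 + (-3 - 2*(-1))**2) = 150*(127 + (-3 + 2)**2) = 150*(127 + (-1)**2) = 150*(127 + 1) = 150*128 = 19200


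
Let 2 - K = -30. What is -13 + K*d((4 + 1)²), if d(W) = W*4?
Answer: 3187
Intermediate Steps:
d(W) = 4*W
K = 32 (K = 2 - 1*(-30) = 2 + 30 = 32)
-13 + K*d((4 + 1)²) = -13 + 32*(4*(4 + 1)²) = -13 + 32*(4*5²) = -13 + 32*(4*25) = -13 + 32*100 = -13 + 3200 = 3187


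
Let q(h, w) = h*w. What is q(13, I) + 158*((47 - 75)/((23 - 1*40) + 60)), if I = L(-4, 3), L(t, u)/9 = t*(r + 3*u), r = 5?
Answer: -286160/43 ≈ -6654.9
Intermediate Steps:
L(t, u) = 9*t*(5 + 3*u) (L(t, u) = 9*(t*(5 + 3*u)) = 9*t*(5 + 3*u))
I = -504 (I = 9*(-4)*(5 + 3*3) = 9*(-4)*(5 + 9) = 9*(-4)*14 = -504)
q(13, I) + 158*((47 - 75)/((23 - 1*40) + 60)) = 13*(-504) + 158*((47 - 75)/((23 - 1*40) + 60)) = -6552 + 158*(-28/((23 - 40) + 60)) = -6552 + 158*(-28/(-17 + 60)) = -6552 + 158*(-28/43) = -6552 - 4424/43 = -286160/43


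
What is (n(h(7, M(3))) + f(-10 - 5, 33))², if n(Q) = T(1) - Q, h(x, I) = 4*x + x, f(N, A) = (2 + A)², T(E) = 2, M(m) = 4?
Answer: 1420864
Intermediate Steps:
h(x, I) = 5*x
n(Q) = 2 - Q
(n(h(7, M(3))) + f(-10 - 5, 33))² = ((2 - 5*7) + (2 + 33)²)² = ((2 - 1*35) + 35²)² = ((2 - 35) + 1225)² = (-33 + 1225)² = 1192² = 1420864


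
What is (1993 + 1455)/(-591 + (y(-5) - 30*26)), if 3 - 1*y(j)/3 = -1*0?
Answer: -1724/681 ≈ -2.5316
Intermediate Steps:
y(j) = 9 (y(j) = 9 - (-3)*0 = 9 - 3*0 = 9 + 0 = 9)
(1993 + 1455)/(-591 + (y(-5) - 30*26)) = (1993 + 1455)/(-591 + (9 - 30*26)) = 3448/(-591 + (9 - 780)) = 3448/(-591 - 771) = 3448/(-1362) = 3448*(-1/1362) = -1724/681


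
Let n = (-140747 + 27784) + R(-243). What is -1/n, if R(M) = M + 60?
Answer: 1/113146 ≈ 8.8381e-6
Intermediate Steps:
R(M) = 60 + M
n = -113146 (n = (-140747 + 27784) + (60 - 243) = -112963 - 183 = -113146)
-1/n = -1/(-113146) = -1*(-1/113146) = 1/113146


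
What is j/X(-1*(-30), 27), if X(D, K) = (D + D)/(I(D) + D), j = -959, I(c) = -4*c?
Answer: 2877/2 ≈ 1438.5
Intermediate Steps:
X(D, K) = -⅔ (X(D, K) = (D + D)/(-4*D + D) = (2*D)/((-3*D)) = (2*D)*(-1/(3*D)) = -⅔)
j/X(-1*(-30), 27) = -959/(-⅔) = -959*(-3/2) = 2877/2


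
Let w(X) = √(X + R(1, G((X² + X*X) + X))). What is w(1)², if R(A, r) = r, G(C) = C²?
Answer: 10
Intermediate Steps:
w(X) = √(X + (X + 2*X²)²) (w(X) = √(X + ((X² + X*X) + X)²) = √(X + ((X² + X²) + X)²) = √(X + (2*X² + X)²) = √(X + (X + 2*X²)²))
w(1)² = (√(1*(1 + 1*(1 + 2*1)²)))² = (√(1*(1 + 1*(1 + 2)²)))² = (√(1*(1 + 1*3²)))² = (√(1*(1 + 1*9)))² = (√(1*(1 + 9)))² = (√(1*10))² = (√10)² = 10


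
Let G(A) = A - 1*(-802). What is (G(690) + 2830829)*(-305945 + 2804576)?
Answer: 7076925052551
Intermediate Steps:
G(A) = 802 + A (G(A) = A + 802 = 802 + A)
(G(690) + 2830829)*(-305945 + 2804576) = ((802 + 690) + 2830829)*(-305945 + 2804576) = (1492 + 2830829)*2498631 = 2832321*2498631 = 7076925052551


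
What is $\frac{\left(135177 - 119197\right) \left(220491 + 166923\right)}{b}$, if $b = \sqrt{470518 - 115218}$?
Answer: $\frac{36416916 \sqrt{3553}}{209} \approx 1.0386 \cdot 10^{7}$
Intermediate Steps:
$b = 10 \sqrt{3553}$ ($b = \sqrt{355300} = 10 \sqrt{3553} \approx 596.07$)
$\frac{\left(135177 - 119197\right) \left(220491 + 166923\right)}{b} = \frac{\left(135177 - 119197\right) \left(220491 + 166923\right)}{10 \sqrt{3553}} = 15980 \cdot 387414 \frac{\sqrt{3553}}{35530} = 6190875720 \frac{\sqrt{3553}}{35530} = \frac{36416916 \sqrt{3553}}{209}$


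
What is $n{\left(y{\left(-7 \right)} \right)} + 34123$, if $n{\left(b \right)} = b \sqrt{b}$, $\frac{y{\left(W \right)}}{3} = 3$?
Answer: $34150$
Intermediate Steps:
$y{\left(W \right)} = 9$ ($y{\left(W \right)} = 3 \cdot 3 = 9$)
$n{\left(b \right)} = b^{\frac{3}{2}}$
$n{\left(y{\left(-7 \right)} \right)} + 34123 = 9^{\frac{3}{2}} + 34123 = 27 + 34123 = 34150$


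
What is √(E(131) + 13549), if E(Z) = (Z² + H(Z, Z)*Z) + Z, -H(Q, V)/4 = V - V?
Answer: √30841 ≈ 175.62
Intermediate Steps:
H(Q, V) = 0 (H(Q, V) = -4*(V - V) = -4*0 = 0)
E(Z) = Z + Z² (E(Z) = (Z² + 0*Z) + Z = (Z² + 0) + Z = Z² + Z = Z + Z²)
√(E(131) + 13549) = √(131*(1 + 131) + 13549) = √(131*132 + 13549) = √(17292 + 13549) = √30841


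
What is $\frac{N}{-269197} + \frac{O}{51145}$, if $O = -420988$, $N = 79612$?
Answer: $- \frac{117400462376}{13768080565} \approx -8.527$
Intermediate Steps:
$\frac{N}{-269197} + \frac{O}{51145} = \frac{79612}{-269197} - \frac{420988}{51145} = 79612 \left(- \frac{1}{269197}\right) - \frac{420988}{51145} = - \frac{79612}{269197} - \frac{420988}{51145} = - \frac{117400462376}{13768080565}$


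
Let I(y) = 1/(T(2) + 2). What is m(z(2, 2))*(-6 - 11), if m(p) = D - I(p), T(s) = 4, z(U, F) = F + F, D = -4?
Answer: 425/6 ≈ 70.833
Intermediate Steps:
z(U, F) = 2*F
I(y) = ⅙ (I(y) = 1/(4 + 2) = 1/6 = ⅙)
m(p) = -25/6 (m(p) = -4 - 1*⅙ = -4 - ⅙ = -25/6)
m(z(2, 2))*(-6 - 11) = -25*(-6 - 11)/6 = -25/6*(-17) = 425/6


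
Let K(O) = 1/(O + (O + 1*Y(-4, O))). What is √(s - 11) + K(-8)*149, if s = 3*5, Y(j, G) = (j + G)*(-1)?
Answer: -141/4 ≈ -35.250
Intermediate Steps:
Y(j, G) = -G - j (Y(j, G) = (G + j)*(-1) = -G - j)
s = 15
K(O) = 1/(4 + O) (K(O) = 1/(O + (O + 1*(-O - 1*(-4)))) = 1/(O + (O + 1*(-O + 4))) = 1/(O + (O + 1*(4 - O))) = 1/(O + (O + (4 - O))) = 1/(O + 4) = 1/(4 + O))
√(s - 11) + K(-8)*149 = √(15 - 11) + 149/(4 - 8) = √4 + 149/(-4) = 2 - ¼*149 = 2 - 149/4 = -141/4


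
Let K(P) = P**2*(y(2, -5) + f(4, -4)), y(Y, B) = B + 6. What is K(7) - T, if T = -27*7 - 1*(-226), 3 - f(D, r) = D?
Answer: -37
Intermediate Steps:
y(Y, B) = 6 + B
f(D, r) = 3 - D
T = 37 (T = -189 + 226 = 37)
K(P) = 0 (K(P) = P**2*((6 - 5) + (3 - 1*4)) = P**2*(1 + (3 - 4)) = P**2*(1 - 1) = P**2*0 = 0)
K(7) - T = 0 - 1*37 = 0 - 37 = -37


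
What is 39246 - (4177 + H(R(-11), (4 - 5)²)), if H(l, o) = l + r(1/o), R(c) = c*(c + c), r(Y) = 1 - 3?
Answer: 34829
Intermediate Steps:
r(Y) = -2
R(c) = 2*c² (R(c) = c*(2*c) = 2*c²)
H(l, o) = -2 + l (H(l, o) = l - 2 = -2 + l)
39246 - (4177 + H(R(-11), (4 - 5)²)) = 39246 - (4177 + (-2 + 2*(-11)²)) = 39246 - (4177 + (-2 + 2*121)) = 39246 - (4177 + (-2 + 242)) = 39246 - (4177 + 240) = 39246 - 1*4417 = 39246 - 4417 = 34829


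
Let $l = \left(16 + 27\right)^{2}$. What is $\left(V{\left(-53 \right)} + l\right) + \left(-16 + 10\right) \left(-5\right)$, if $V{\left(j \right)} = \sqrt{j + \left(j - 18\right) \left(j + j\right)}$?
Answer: $1879 + \sqrt{7473} \approx 1965.4$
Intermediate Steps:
$l = 1849$ ($l = 43^{2} = 1849$)
$V{\left(j \right)} = \sqrt{j + 2 j \left(-18 + j\right)}$ ($V{\left(j \right)} = \sqrt{j + \left(-18 + j\right) 2 j} = \sqrt{j + 2 j \left(-18 + j\right)}$)
$\left(V{\left(-53 \right)} + l\right) + \left(-16 + 10\right) \left(-5\right) = \left(\sqrt{- 53 \left(-35 + 2 \left(-53\right)\right)} + 1849\right) + \left(-16 + 10\right) \left(-5\right) = \left(\sqrt{- 53 \left(-35 - 106\right)} + 1849\right) - -30 = \left(\sqrt{\left(-53\right) \left(-141\right)} + 1849\right) + 30 = \left(\sqrt{7473} + 1849\right) + 30 = \left(1849 + \sqrt{7473}\right) + 30 = 1879 + \sqrt{7473}$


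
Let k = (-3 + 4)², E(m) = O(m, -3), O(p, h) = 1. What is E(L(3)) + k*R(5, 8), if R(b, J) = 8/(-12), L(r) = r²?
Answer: ⅓ ≈ 0.33333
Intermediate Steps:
E(m) = 1
R(b, J) = -⅔ (R(b, J) = 8*(-1/12) = -⅔)
k = 1 (k = 1² = 1)
E(L(3)) + k*R(5, 8) = 1 + 1*(-⅔) = 1 - ⅔ = ⅓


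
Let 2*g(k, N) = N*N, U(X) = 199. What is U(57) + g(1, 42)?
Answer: 1081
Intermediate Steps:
g(k, N) = N²/2 (g(k, N) = (N*N)/2 = N²/2)
U(57) + g(1, 42) = 199 + (½)*42² = 199 + (½)*1764 = 199 + 882 = 1081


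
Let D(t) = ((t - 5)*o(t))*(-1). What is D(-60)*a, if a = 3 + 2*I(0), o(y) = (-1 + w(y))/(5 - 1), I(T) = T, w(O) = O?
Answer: -11895/4 ≈ -2973.8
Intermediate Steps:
o(y) = -¼ + y/4 (o(y) = (-1 + y)/(5 - 1) = (-1 + y)/4 = (-1 + y)*(¼) = -¼ + y/4)
a = 3 (a = 3 + 2*0 = 3 + 0 = 3)
D(t) = -(-5 + t)*(-¼ + t/4) (D(t) = ((t - 5)*(-¼ + t/4))*(-1) = ((-5 + t)*(-¼ + t/4))*(-1) = -(-5 + t)*(-¼ + t/4))
D(-60)*a = -(-1 - 60)*(-5 - 60)/4*3 = -¼*(-61)*(-65)*3 = -3965/4*3 = -11895/4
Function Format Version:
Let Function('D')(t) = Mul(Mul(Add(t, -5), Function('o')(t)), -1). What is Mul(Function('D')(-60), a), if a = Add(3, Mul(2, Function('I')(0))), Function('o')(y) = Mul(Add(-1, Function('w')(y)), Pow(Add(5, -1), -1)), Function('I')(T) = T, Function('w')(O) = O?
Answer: Rational(-11895, 4) ≈ -2973.8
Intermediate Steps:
Function('o')(y) = Add(Rational(-1, 4), Mul(Rational(1, 4), y)) (Function('o')(y) = Mul(Add(-1, y), Pow(Add(5, -1), -1)) = Mul(Add(-1, y), Pow(4, -1)) = Mul(Add(-1, y), Rational(1, 4)) = Add(Rational(-1, 4), Mul(Rational(1, 4), y)))
a = 3 (a = Add(3, Mul(2, 0)) = Add(3, 0) = 3)
Function('D')(t) = Mul(-1, Add(-5, t), Add(Rational(-1, 4), Mul(Rational(1, 4), t))) (Function('D')(t) = Mul(Mul(Add(t, -5), Add(Rational(-1, 4), Mul(Rational(1, 4), t))), -1) = Mul(Mul(Add(-5, t), Add(Rational(-1, 4), Mul(Rational(1, 4), t))), -1) = Mul(-1, Add(-5, t), Add(Rational(-1, 4), Mul(Rational(1, 4), t))))
Mul(Function('D')(-60), a) = Mul(Mul(Rational(-1, 4), Add(-1, -60), Add(-5, -60)), 3) = Mul(Mul(Rational(-1, 4), -61, -65), 3) = Mul(Rational(-3965, 4), 3) = Rational(-11895, 4)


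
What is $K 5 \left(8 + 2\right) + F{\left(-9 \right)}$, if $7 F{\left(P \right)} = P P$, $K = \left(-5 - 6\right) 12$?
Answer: $- \frac{46119}{7} \approx -6588.4$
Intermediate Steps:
$K = -132$ ($K = \left(-11\right) 12 = -132$)
$F{\left(P \right)} = \frac{P^{2}}{7}$ ($F{\left(P \right)} = \frac{P P}{7} = \frac{P^{2}}{7}$)
$K 5 \left(8 + 2\right) + F{\left(-9 \right)} = - 132 \cdot 5 \left(8 + 2\right) + \frac{\left(-9\right)^{2}}{7} = - 132 \cdot 5 \cdot 10 + \frac{1}{7} \cdot 81 = \left(-132\right) 50 + \frac{81}{7} = -6600 + \frac{81}{7} = - \frac{46119}{7}$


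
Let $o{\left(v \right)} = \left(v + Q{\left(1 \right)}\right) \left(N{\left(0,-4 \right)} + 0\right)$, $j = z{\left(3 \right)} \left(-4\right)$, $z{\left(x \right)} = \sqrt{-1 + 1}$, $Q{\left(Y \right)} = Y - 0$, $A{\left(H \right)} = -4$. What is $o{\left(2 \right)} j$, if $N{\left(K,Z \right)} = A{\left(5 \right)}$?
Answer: $0$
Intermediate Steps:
$N{\left(K,Z \right)} = -4$
$Q{\left(Y \right)} = Y$ ($Q{\left(Y \right)} = Y + 0 = Y$)
$z{\left(x \right)} = 0$ ($z{\left(x \right)} = \sqrt{0} = 0$)
$j = 0$ ($j = 0 \left(-4\right) = 0$)
$o{\left(v \right)} = -4 - 4 v$ ($o{\left(v \right)} = \left(v + 1\right) \left(-4 + 0\right) = \left(1 + v\right) \left(-4\right) = -4 - 4 v$)
$o{\left(2 \right)} j = \left(-4 - 8\right) 0 = \left(-12\right) 0 = 0$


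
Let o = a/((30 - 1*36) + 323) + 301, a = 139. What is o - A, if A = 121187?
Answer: -38320723/317 ≈ -1.2089e+5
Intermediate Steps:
o = 95556/317 (o = 139/((30 - 1*36) + 323) + 301 = 139/((30 - 36) + 323) + 301 = 139/(-6 + 323) + 301 = 139/317 + 301 = 95556/317 ≈ 301.44)
o - A = 95556/317 - 1*121187 = 95556/317 - 121187 = -38320723/317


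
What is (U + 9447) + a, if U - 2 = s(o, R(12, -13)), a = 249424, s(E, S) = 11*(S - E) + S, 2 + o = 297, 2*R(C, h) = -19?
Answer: 255514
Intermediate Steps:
R(C, h) = -19/2 (R(C, h) = (½)*(-19) = -19/2)
o = 295 (o = -2 + 297 = 295)
s(E, S) = -11*E + 12*S (s(E, S) = (-11*E + 11*S) + S = -11*E + 12*S)
U = -3357 (U = 2 + (-11*295 + 12*(-19/2)) = 2 + (-3245 - 114) = 2 - 3359 = -3357)
(U + 9447) + a = (-3357 + 9447) + 249424 = 6090 + 249424 = 255514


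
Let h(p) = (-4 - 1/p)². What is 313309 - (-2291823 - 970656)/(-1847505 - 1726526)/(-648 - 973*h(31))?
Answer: 17721411615642945206/56562089223443 ≈ 3.1331e+5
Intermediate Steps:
313309 - (-2291823 - 970656)/(-1847505 - 1726526)/(-648 - 973*h(31)) = 313309 - (-2291823 - 970656)/(-1847505 - 1726526)/(-648 - 973*(1 + 4*31)²/31²) = 313309 - (-3262479/(-3574031))/(-648 - 973*(1 + 124)²/961) = 313309 - (-3262479*(-1/3574031))/(-648 - 973*125²/961) = 313309 - 3262479/(3574031*(-648 - 973*15625/961)) = 313309 - 3262479/(3574031*(-648 - 15203125/961)) = 313309 - 3262479/(3574031*(-15825853/961)) = 313309 - 3262479*(-961)/(3574031*15825853) = 313309 - 1*(-3135242319/56562089223443) = 313309 + 3135242319/56562089223443 = 17721411615642945206/56562089223443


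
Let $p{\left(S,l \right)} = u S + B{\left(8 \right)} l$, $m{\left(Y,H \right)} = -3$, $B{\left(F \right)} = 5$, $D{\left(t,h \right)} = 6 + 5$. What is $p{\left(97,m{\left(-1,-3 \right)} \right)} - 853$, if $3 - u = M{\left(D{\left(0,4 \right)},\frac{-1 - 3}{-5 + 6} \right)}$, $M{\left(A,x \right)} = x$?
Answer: $-189$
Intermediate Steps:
$D{\left(t,h \right)} = 11$
$u = 7$ ($u = 3 - \frac{-1 - 3}{-5 + 6} = 3 - - \frac{4}{1} = 3 - \left(-4\right) 1 = 3 - -4 = 3 + 4 = 7$)
$p{\left(S,l \right)} = 5 l + 7 S$ ($p{\left(S,l \right)} = 7 S + 5 l = 5 l + 7 S$)
$p{\left(97,m{\left(-1,-3 \right)} \right)} - 853 = \left(5 \left(-3\right) + 7 \cdot 97\right) - 853 = \left(-15 + 679\right) - 853 = 664 - 853 = -189$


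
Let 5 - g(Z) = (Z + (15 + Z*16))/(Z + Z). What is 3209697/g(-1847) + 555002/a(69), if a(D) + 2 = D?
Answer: -393613146139/432619 ≈ -9.0984e+5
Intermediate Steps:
a(D) = -2 + D
g(Z) = 5 - (15 + 17*Z)/(2*Z) (g(Z) = 5 - (Z + (15 + Z*16))/(Z + Z) = 5 - (Z + (15 + 16*Z))/(2*Z) = 5 - (15 + 17*Z)*1/(2*Z) = 5 - (15 + 17*Z)/(2*Z))
3209697/g(-1847) + 555002/a(69) = 3209697/(((½)*(-15 - 7*(-1847))/(-1847))) + 555002/(-2 + 69) = 3209697/(((½)*(-1/1847)*(-15 + 12929))) + 555002/67 = 3209697/(((½)*(-1/1847)*12914)) + 555002*(1/67) = 3209697/(-6457/1847) + 555002/67 = 3209697*(-1847/6457) + 555002/67 = -5928310359/6457 + 555002/67 = -393613146139/432619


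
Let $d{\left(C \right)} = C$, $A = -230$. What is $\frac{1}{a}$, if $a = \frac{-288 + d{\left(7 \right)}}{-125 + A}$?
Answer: $\frac{355}{281} \approx 1.2633$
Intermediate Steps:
$a = \frac{281}{355}$ ($a = \frac{-288 + 7}{-125 - 230} = - \frac{281}{-355} = \left(-281\right) \left(- \frac{1}{355}\right) = \frac{281}{355} \approx 0.79155$)
$\frac{1}{a} = \frac{1}{\frac{281}{355}} = \frac{355}{281}$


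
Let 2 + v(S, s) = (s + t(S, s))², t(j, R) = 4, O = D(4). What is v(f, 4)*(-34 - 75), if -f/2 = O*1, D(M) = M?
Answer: -6758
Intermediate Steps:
O = 4
f = -8 ≈ -8.0000
v(S, s) = -2 + (4 + s)² (v(S, s) = -2 + (s + 4)² = -2 + (4 + s)²)
v(f, 4)*(-34 - 75) = (-2 + (4 + 4)²)*(-34 - 75) = (-2 + 8²)*(-109) = (-2 + 64)*(-109) = 62*(-109) = -6758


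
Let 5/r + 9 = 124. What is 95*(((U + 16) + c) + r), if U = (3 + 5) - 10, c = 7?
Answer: 45980/23 ≈ 1999.1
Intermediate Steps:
r = 1/23 (r = 5/(-9 + 124) = 5/115 = 5*(1/115) = 1/23 ≈ 0.043478)
U = -2 (U = 8 - 10 = -2)
95*(((U + 16) + c) + r) = 95*(((-2 + 16) + 7) + 1/23) = 95*((14 + 7) + 1/23) = 95*(21 + 1/23) = 95*(484/23) = 45980/23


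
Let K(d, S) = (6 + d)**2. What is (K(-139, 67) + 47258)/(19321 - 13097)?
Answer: 64947/6224 ≈ 10.435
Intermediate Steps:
(K(-139, 67) + 47258)/(19321 - 13097) = ((6 - 139)**2 + 47258)/(19321 - 13097) = ((-133)**2 + 47258)/6224 = (17689 + 47258)*(1/6224) = 64947*(1/6224) = 64947/6224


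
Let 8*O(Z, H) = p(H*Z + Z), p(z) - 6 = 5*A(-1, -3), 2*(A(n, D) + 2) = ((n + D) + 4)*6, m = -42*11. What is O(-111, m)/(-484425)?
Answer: 1/968850 ≈ 1.0322e-6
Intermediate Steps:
m = -462
A(n, D) = 10 + 3*D + 3*n (A(n, D) = -2 + (((n + D) + 4)*6)/2 = -2 + (((D + n) + 4)*6)/2 = -2 + ((4 + D + n)*6)/2 = -2 + (24 + 6*D + 6*n)/2 = -2 + (12 + 3*D + 3*n) = 10 + 3*D + 3*n)
p(z) = -4 (p(z) = 6 + 5*(10 + 3*(-3) + 3*(-1)) = 6 + 5*(10 - 9 - 3) = 6 + 5*(-2) = 6 - 10 = -4)
O(Z, H) = -½ (O(Z, H) = (⅛)*(-4) = -½)
O(-111, m)/(-484425) = -½/(-484425) = -½*(-1/484425) = 1/968850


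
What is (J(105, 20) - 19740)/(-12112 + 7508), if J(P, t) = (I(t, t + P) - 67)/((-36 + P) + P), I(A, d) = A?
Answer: 3434807/801096 ≈ 4.2876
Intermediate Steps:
J(P, t) = (-67 + t)/(-36 + 2*P) (J(P, t) = (t - 67)/((-36 + P) + P) = (-67 + t)/(-36 + 2*P))
(J(105, 20) - 19740)/(-12112 + 7508) = ((-67 + 20)/(2*(-18 + 105)) - 19740)/(-12112 + 7508) = ((½)*(-47)/87 - 19740)/(-4604) = ((½)*(1/87)*(-47) - 19740)*(-1/4604) = (-47/174 - 19740)*(-1/4604) = -3434807/174*(-1/4604) = 3434807/801096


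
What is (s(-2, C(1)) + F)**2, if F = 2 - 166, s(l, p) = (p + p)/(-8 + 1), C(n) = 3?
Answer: 1331716/49 ≈ 27178.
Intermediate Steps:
s(l, p) = -2*p/7 (s(l, p) = (2*p)/(-7) = (2*p)*(-1/7) = -2*p/7)
F = -164
(s(-2, C(1)) + F)**2 = (-2/7*3 - 164)**2 = (-6/7 - 164)**2 = (-1154/7)**2 = 1331716/49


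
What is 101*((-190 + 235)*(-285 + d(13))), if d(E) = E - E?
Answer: -1295325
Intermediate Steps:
d(E) = 0
101*((-190 + 235)*(-285 + d(13))) = 101*((-190 + 235)*(-285 + 0)) = 101*(45*(-285)) = 101*(-12825) = -1295325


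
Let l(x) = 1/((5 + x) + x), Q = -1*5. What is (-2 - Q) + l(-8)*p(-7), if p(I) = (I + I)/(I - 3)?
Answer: 158/55 ≈ 2.8727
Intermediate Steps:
Q = -5
p(I) = 2*I/(-3 + I) (p(I) = (2*I)/(-3 + I) = 2*I/(-3 + I))
l(x) = 1/(5 + 2*x)
(-2 - Q) + l(-8)*p(-7) = (-2 - 1*(-5)) + (2*(-7)/(-3 - 7))/(5 + 2*(-8)) = (-2 + 5) + (2*(-7)/(-10))/(5 - 16) = 3 + (2*(-7)*(-⅒))/(-11) = 3 - 1/11*7/5 = 3 - 7/55 = 158/55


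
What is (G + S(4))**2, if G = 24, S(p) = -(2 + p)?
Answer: 324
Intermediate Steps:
S(p) = -2 - p
(G + S(4))**2 = (24 + (-2 - 1*4))**2 = (24 + (-2 - 4))**2 = (24 - 6)**2 = 18**2 = 324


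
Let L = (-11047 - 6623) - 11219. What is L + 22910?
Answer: -5979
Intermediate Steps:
L = -28889 (L = -17670 - 11219 = -28889)
L + 22910 = -28889 + 22910 = -5979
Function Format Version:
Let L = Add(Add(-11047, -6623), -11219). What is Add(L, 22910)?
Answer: -5979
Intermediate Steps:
L = -28889 (L = Add(-17670, -11219) = -28889)
Add(L, 22910) = Add(-28889, 22910) = -5979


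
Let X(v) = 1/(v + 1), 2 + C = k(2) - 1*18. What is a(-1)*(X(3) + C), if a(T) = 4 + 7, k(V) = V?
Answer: -781/4 ≈ -195.25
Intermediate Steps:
a(T) = 11
C = -18 (C = -2 + (2 - 1*18) = -2 + (2 - 18) = -2 - 16 = -18)
X(v) = 1/(1 + v)
a(-1)*(X(3) + C) = 11*(1/(1 + 3) - 18) = 11*(1/4 - 18) = 11*(¼ - 18) = 11*(-71/4) = -781/4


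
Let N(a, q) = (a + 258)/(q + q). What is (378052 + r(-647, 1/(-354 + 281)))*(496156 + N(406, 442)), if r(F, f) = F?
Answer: 41382700544010/221 ≈ 1.8725e+11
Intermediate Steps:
N(a, q) = (258 + a)/(2*q) (N(a, q) = (258 + a)/((2*q)) = (258 + a)*(1/(2*q)) = (258 + a)/(2*q))
(378052 + r(-647, 1/(-354 + 281)))*(496156 + N(406, 442)) = (378052 - 647)*(496156 + (1/2)*(258 + 406)/442) = 377405*(496156 + (1/2)*(1/442)*664) = 377405*(496156 + 166/221) = 377405*(109650642/221) = 41382700544010/221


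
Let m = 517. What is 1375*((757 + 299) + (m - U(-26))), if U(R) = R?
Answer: 2198625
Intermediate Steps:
1375*((757 + 299) + (m - U(-26))) = 1375*((757 + 299) + (517 - 1*(-26))) = 1375*(1056 + (517 + 26)) = 1375*(1056 + 543) = 1375*1599 = 2198625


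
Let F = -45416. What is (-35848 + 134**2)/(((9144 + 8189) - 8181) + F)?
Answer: 1491/3022 ≈ 0.49338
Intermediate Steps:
(-35848 + 134**2)/(((9144 + 8189) - 8181) + F) = (-35848 + 134**2)/(((9144 + 8189) - 8181) - 45416) = (-35848 + 17956)/((17333 - 8181) - 45416) = -17892/(9152 - 45416) = -17892/(-36264) = -17892*(-1/36264) = 1491/3022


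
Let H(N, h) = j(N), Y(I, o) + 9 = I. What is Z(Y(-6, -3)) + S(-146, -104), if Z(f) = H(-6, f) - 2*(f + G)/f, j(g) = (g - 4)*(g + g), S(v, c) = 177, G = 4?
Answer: 4433/15 ≈ 295.53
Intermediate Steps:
Y(I, o) = -9 + I
j(g) = 2*g*(-4 + g) (j(g) = (-4 + g)*(2*g) = 2*g*(-4 + g))
H(N, h) = 2*N*(-4 + N)
Z(f) = 120 - (8 + 2*f)/f (Z(f) = 2*(-6)*(-4 - 6) - 2*(f + 4)/f = 2*(-6)*(-10) - 2*(4 + f)/f = 120 - (8 + 2*f)/f)
Z(Y(-6, -3)) + S(-146, -104) = (118 - 8/(-9 - 6)) + 177 = (118 - 8/(-15)) + 177 = (118 - 8*(-1/15)) + 177 = (118 + 8/15) + 177 = 1778/15 + 177 = 4433/15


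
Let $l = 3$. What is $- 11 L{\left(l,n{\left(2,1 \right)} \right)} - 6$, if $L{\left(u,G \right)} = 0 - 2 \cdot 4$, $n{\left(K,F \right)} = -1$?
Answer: $82$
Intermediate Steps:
$L{\left(u,G \right)} = -8$ ($L{\left(u,G \right)} = 0 - 8 = -8$)
$- 11 L{\left(l,n{\left(2,1 \right)} \right)} - 6 = \left(-11\right) \left(-8\right) - 6 = 88 - 6 = 82$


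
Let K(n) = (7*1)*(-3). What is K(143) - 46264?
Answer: -46285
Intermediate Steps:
K(n) = -21 (K(n) = 7*(-3) = -21)
K(143) - 46264 = -21 - 46264 = -46285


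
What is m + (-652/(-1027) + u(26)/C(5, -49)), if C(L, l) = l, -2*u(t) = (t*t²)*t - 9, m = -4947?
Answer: -4075251/14378 ≈ -283.44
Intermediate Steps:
u(t) = 9/2 - t⁴/2 (u(t) = -((t*t²)*t - 9)/2 = -(t³*t - 9)/2 = -(t⁴ - 9)/2 = -(-9 + t⁴)/2 = 9/2 - t⁴/2)
m + (-652/(-1027) + u(26)/C(5, -49)) = -4947 + (-652/(-1027) + (9/2 - ½*26⁴)/(-49)) = -4947 + (-652*(-1/1027) + (9/2 - ½*456976)*(-1/49)) = -4947 + (652/1027 + (9/2 - 228488)*(-1/49)) = -4947 + (652/1027 - 456967/2*(-1/49)) = -4947 + (652/1027 + 65281/14) = -4947 + 67052715/14378 = -4075251/14378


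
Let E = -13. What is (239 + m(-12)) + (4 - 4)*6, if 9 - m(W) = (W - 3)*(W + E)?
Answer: -127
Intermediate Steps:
m(W) = 9 - (-13 + W)*(-3 + W) (m(W) = 9 - (W - 3)*(W - 13) = 9 - (-3 + W)*(-13 + W) = 9 - (-13 + W)*(-3 + W))
(239 + m(-12)) + (4 - 4)*6 = (239 + (-30 - 1*(-12)² + 16*(-12))) + (4 - 4)*6 = (239 + (-30 - 1*144 - 192)) + 0*6 = (239 + (-30 - 144 - 192)) + 0 = (239 - 366) + 0 = -127 + 0 = -127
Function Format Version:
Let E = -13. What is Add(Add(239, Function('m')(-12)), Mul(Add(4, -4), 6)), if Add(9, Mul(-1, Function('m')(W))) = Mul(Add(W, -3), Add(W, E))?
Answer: -127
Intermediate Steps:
Function('m')(W) = Add(9, Mul(-1, Add(-13, W), Add(-3, W))) (Function('m')(W) = Add(9, Mul(-1, Mul(Add(W, -3), Add(W, -13)))) = Add(9, Mul(-1, Mul(Add(-3, W), Add(-13, W)))) = Add(9, Mul(-1, Mul(Add(-13, W), Add(-3, W)))) = Add(9, Mul(-1, Add(-13, W), Add(-3, W))))
Add(Add(239, Function('m')(-12)), Mul(Add(4, -4), 6)) = Add(Add(239, Add(-30, Mul(-1, Pow(-12, 2)), Mul(16, -12))), Mul(Add(4, -4), 6)) = Add(Add(239, Add(-30, Mul(-1, 144), -192)), Mul(0, 6)) = Add(Add(239, Add(-30, -144, -192)), 0) = Add(Add(239, -366), 0) = Add(-127, 0) = -127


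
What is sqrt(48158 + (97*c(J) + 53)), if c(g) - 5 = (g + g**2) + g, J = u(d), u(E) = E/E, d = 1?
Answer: 3*sqrt(5443) ≈ 221.33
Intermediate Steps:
u(E) = 1
J = 1
c(g) = 5 + g**2 + 2*g (c(g) = 5 + ((g + g**2) + g) = 5 + (g**2 + 2*g) = 5 + g**2 + 2*g)
sqrt(48158 + (97*c(J) + 53)) = sqrt(48158 + (97*(5 + 1**2 + 2*1) + 53)) = sqrt(48158 + (97*(5 + 1 + 2) + 53)) = sqrt(48158 + (97*8 + 53)) = sqrt(48158 + (776 + 53)) = sqrt(48158 + 829) = sqrt(48987) = 3*sqrt(5443)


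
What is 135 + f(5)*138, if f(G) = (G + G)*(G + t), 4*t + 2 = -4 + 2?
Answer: 5655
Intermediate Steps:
t = -1 (t = -½ + (-4 + 2)/4 = -½ + (¼)*(-2) = -½ - ½ = -1)
f(G) = 2*G*(-1 + G) (f(G) = (G + G)*(G - 1) = (2*G)*(-1 + G) = 2*G*(-1 + G))
135 + f(5)*138 = 135 + (2*5*(-1 + 5))*138 = 135 + (2*5*4)*138 = 135 + 40*138 = 135 + 5520 = 5655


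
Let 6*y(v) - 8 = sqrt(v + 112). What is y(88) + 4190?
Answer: 12574/3 + 5*sqrt(2)/3 ≈ 4193.7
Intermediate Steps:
y(v) = 4/3 + sqrt(112 + v)/6 (y(v) = 4/3 + sqrt(v + 112)/6 = 4/3 + sqrt(112 + v)/6)
y(88) + 4190 = (4/3 + sqrt(112 + 88)/6) + 4190 = (4/3 + sqrt(200)/6) + 4190 = (4/3 + (10*sqrt(2))/6) + 4190 = (4/3 + 5*sqrt(2)/3) + 4190 = 12574/3 + 5*sqrt(2)/3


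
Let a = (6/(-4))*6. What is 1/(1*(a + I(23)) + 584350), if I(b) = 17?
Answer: 1/584358 ≈ 1.7113e-6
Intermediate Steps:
a = -9 (a = (6*(-¼))*6 = -3/2*6 = -9)
1/(1*(a + I(23)) + 584350) = 1/(1*(-9 + 17) + 584350) = 1/(1*8 + 584350) = 1/(8 + 584350) = 1/584358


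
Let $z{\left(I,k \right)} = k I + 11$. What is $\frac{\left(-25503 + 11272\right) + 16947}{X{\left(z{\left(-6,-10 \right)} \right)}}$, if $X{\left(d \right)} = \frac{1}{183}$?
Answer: $497028$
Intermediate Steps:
$z{\left(I,k \right)} = 11 + I k$ ($z{\left(I,k \right)} = I k + 11 = 11 + I k$)
$X{\left(d \right)} = \frac{1}{183}$
$\frac{\left(-25503 + 11272\right) + 16947}{X{\left(z{\left(-6,-10 \right)} \right)}} = \left(\left(-25503 + 11272\right) + 16947\right) \frac{1}{\frac{1}{183}} = \left(-14231 + 16947\right) 183 = 2716 \cdot 183 = 497028$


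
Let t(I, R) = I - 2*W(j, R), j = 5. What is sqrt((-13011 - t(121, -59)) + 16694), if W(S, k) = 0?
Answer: sqrt(3562) ≈ 59.682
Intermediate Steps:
t(I, R) = I (t(I, R) = I - 2*0 = I + 0 = I)
sqrt((-13011 - t(121, -59)) + 16694) = sqrt((-13011 - 1*121) + 16694) = sqrt((-13011 - 121) + 16694) = sqrt(-13132 + 16694) = sqrt(3562)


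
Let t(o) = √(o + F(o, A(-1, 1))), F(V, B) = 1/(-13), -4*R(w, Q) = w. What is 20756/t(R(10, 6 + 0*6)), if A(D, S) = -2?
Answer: -20756*I*√1742/67 ≈ -12930.0*I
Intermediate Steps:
R(w, Q) = -w/4
F(V, B) = -1/13
t(o) = √(-1/13 + o) (t(o) = √(o - 1/13) = √(-1/13 + o))
20756/t(R(10, 6 + 0*6)) = 20756/((√(-13 + 169*(-¼*10))/13)) = 20756/((√(-13 + 169*(-5/2))/13)) = 20756/((√(-13 - 845/2)/13)) = 20756/((√(-871/2)/13)) = 20756/(((I*√1742/2)/13)) = 20756/((I*√1742/26)) = 20756*(-I*√1742/67) = -20756*I*√1742/67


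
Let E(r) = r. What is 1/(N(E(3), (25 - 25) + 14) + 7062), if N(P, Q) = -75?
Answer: 1/6987 ≈ 0.00014312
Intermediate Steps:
1/(N(E(3), (25 - 25) + 14) + 7062) = 1/(-75 + 7062) = 1/6987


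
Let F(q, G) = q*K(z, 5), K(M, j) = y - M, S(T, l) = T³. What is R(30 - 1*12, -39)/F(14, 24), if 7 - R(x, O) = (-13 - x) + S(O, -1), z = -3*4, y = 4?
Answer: 59357/224 ≈ 264.99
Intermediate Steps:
z = -12
K(M, j) = 4 - M
R(x, O) = 20 + x - O³ (R(x, O) = 7 - ((-13 - x) + O³) = 7 - (-13 + O³ - x) = 7 + (13 + x - O³) = 20 + x - O³)
F(q, G) = 16*q (F(q, G) = q*(4 - 1*(-12)) = q*(4 + 12) = q*16 = 16*q)
R(30 - 1*12, -39)/F(14, 24) = (20 + (30 - 1*12) - 1*(-39)³)/((16*14)) = (20 + (30 - 12) - 1*(-59319))/224 = (20 + 18 + 59319)*(1/224) = 59357*(1/224) = 59357/224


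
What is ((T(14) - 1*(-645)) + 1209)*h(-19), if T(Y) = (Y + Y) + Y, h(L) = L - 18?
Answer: -70152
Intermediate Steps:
h(L) = -18 + L
T(Y) = 3*Y (T(Y) = 2*Y + Y = 3*Y)
((T(14) - 1*(-645)) + 1209)*h(-19) = ((3*14 - 1*(-645)) + 1209)*(-18 - 19) = ((42 + 645) + 1209)*(-37) = (687 + 1209)*(-37) = 1896*(-37) = -70152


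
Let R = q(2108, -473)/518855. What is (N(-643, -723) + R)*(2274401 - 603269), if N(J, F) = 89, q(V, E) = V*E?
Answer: 75503433274452/518855 ≈ 1.4552e+8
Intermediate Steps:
q(V, E) = E*V
R = -997084/518855 (R = -473*2108/518855 = -997084*1/518855 = -997084/518855 ≈ -1.9217)
(N(-643, -723) + R)*(2274401 - 603269) = (89 - 997084/518855)*(2274401 - 603269) = (45181011/518855)*1671132 = 75503433274452/518855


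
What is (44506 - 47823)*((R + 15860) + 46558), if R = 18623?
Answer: -268812997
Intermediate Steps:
(44506 - 47823)*((R + 15860) + 46558) = (44506 - 47823)*((18623 + 15860) + 46558) = -3317*(34483 + 46558) = -3317*81041 = -268812997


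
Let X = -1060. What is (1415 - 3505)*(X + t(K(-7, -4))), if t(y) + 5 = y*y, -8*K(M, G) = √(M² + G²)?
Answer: 71159275/32 ≈ 2.2237e+6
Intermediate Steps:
K(M, G) = -√(G² + M²)/8 (K(M, G) = -√(M² + G²)/8 = -√(G² + M²)/8)
t(y) = -5 + y² (t(y) = -5 + y*y = -5 + y²)
(1415 - 3505)*(X + t(K(-7, -4))) = (1415 - 3505)*(-1060 + (-5 + (-√((-4)² + (-7)²)/8)²)) = -2090*(-1060 + (-5 + (-√(16 + 49)/8)²)) = -2090*(-1060 + (-5 + (-√65/8)²)) = -2090*(-1060 + (-5 + 65/64)) = -2090*(-1060 - 255/64) = -2090*(-68095/64) = 71159275/32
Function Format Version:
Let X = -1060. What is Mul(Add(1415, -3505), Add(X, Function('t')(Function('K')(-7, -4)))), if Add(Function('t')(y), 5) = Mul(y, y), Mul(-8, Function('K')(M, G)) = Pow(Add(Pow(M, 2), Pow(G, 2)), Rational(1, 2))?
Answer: Rational(71159275, 32) ≈ 2.2237e+6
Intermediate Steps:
Function('K')(M, G) = Mul(Rational(-1, 8), Pow(Add(Pow(G, 2), Pow(M, 2)), Rational(1, 2))) (Function('K')(M, G) = Mul(Rational(-1, 8), Pow(Add(Pow(M, 2), Pow(G, 2)), Rational(1, 2))) = Mul(Rational(-1, 8), Pow(Add(Pow(G, 2), Pow(M, 2)), Rational(1, 2))))
Function('t')(y) = Add(-5, Pow(y, 2)) (Function('t')(y) = Add(-5, Mul(y, y)) = Add(-5, Pow(y, 2)))
Mul(Add(1415, -3505), Add(X, Function('t')(Function('K')(-7, -4)))) = Mul(Add(1415, -3505), Add(-1060, Add(-5, Pow(Mul(Rational(-1, 8), Pow(Add(Pow(-4, 2), Pow(-7, 2)), Rational(1, 2))), 2)))) = Mul(-2090, Add(-1060, Add(-5, Pow(Mul(Rational(-1, 8), Pow(Add(16, 49), Rational(1, 2))), 2)))) = Mul(-2090, Add(-1060, Add(-5, Pow(Mul(Rational(-1, 8), Pow(65, Rational(1, 2))), 2)))) = Mul(-2090, Add(-1060, Add(-5, Rational(65, 64)))) = Mul(-2090, Add(-1060, Rational(-255, 64))) = Mul(-2090, Rational(-68095, 64)) = Rational(71159275, 32)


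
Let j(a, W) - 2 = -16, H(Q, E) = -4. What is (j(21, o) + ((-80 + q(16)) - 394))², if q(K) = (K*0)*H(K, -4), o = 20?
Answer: 238144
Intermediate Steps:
j(a, W) = -14 (j(a, W) = 2 - 16 = -14)
q(K) = 0 (q(K) = (K*0)*(-4) = 0*(-4) = 0)
(j(21, o) + ((-80 + q(16)) - 394))² = (-14 + ((-80 + 0) - 394))² = (-14 + (-80 - 394))² = (-14 - 474)² = (-488)² = 238144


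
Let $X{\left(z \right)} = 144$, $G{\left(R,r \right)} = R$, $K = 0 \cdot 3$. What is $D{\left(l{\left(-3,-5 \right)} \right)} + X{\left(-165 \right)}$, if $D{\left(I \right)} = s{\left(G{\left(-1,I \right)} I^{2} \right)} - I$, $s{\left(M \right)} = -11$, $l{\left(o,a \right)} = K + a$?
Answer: $138$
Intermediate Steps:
$K = 0$
$l{\left(o,a \right)} = a$ ($l{\left(o,a \right)} = 0 + a = a$)
$D{\left(I \right)} = -11 - I$
$D{\left(l{\left(-3,-5 \right)} \right)} + X{\left(-165 \right)} = \left(-11 - -5\right) + 144 = \left(-11 + 5\right) + 144 = -6 + 144 = 138$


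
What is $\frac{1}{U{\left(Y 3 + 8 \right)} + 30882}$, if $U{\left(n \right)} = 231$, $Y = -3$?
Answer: $\frac{1}{31113} \approx 3.2141 \cdot 10^{-5}$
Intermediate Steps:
$\frac{1}{U{\left(Y 3 + 8 \right)} + 30882} = \frac{1}{231 + 30882} = \frac{1}{31113}$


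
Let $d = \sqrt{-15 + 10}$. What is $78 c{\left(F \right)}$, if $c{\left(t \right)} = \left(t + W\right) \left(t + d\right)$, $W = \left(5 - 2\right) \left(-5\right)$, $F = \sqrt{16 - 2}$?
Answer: $1092 - 1170 \sqrt{14} - 1170 i \sqrt{5} + 78 i \sqrt{70} \approx -3285.7 - 1963.6 i$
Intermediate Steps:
$d = i \sqrt{5}$ ($d = \sqrt{-5} = i \sqrt{5} \approx 2.2361 i$)
$F = \sqrt{14} \approx 3.7417$
$W = -15$ ($W = 3 \left(-5\right) = -15$)
$c{\left(t \right)} = \left(-15 + t\right) \left(t + i \sqrt{5}\right)$ ($c{\left(t \right)} = \left(t - 15\right) \left(t + i \sqrt{5}\right) = \left(-15 + t\right) \left(t + i \sqrt{5}\right)$)
$78 c{\left(F \right)} = 78 \left(\left(\sqrt{14}\right)^{2} - 15 \sqrt{14} - 15 i \sqrt{5} + i \sqrt{14} \sqrt{5}\right) = 78 \left(14 - 15 \sqrt{14} - 15 i \sqrt{5} + i \sqrt{70}\right) = 78 \left(14 - 15 \sqrt{14} + i \sqrt{70} - 15 i \sqrt{5}\right) = 1092 - 1170 \sqrt{14} - 1170 i \sqrt{5} + 78 i \sqrt{70}$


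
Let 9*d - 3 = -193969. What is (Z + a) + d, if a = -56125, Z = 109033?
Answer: 282206/9 ≈ 31356.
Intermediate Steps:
d = -193966/9 (d = ⅓ + (⅑)*(-193969) = ⅓ - 193969/9 = -193966/9 ≈ -21552.)
(Z + a) + d = (109033 - 56125) - 193966/9 = 52908 - 193966/9 = 282206/9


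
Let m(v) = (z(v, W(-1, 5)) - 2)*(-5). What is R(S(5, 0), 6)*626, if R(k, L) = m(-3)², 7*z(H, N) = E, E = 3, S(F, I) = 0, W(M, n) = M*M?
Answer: 1893650/49 ≈ 38646.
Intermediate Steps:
W(M, n) = M²
z(H, N) = 3/7 (z(H, N) = (⅐)*3 = 3/7)
m(v) = 55/7 (m(v) = (3/7 - 2)*(-5) = -11/7*(-5) = 55/7)
R(k, L) = 3025/49 (R(k, L) = (55/7)² = 3025/49)
R(S(5, 0), 6)*626 = (3025/49)*626 = 1893650/49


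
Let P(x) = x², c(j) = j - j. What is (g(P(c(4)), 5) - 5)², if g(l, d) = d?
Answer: 0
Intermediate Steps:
c(j) = 0
(g(P(c(4)), 5) - 5)² = (5 - 5)² = 0² = 0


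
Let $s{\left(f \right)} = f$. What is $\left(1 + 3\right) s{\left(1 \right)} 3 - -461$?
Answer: $473$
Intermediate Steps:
$\left(1 + 3\right) s{\left(1 \right)} 3 - -461 = \left(1 + 3\right) 1 \cdot 3 - -461 = 4 \cdot 1 \cdot 3 + 461 = 4 \cdot 3 + 461 = 12 + 461 = 473$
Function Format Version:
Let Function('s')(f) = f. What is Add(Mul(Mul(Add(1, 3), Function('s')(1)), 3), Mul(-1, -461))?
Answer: 473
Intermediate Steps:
Add(Mul(Mul(Add(1, 3), Function('s')(1)), 3), Mul(-1, -461)) = Add(Mul(Mul(Add(1, 3), 1), 3), Mul(-1, -461)) = Add(Mul(Mul(4, 1), 3), 461) = Add(Mul(4, 3), 461) = Add(12, 461) = 473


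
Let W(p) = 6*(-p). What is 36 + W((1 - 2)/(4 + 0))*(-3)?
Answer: 63/2 ≈ 31.500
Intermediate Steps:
W(p) = -6*p
36 + W((1 - 2)/(4 + 0))*(-3) = 36 - 6*(1 - 2)/(4 + 0)*(-3) = 36 - (-6)/4*(-3) = 36 - 6*(-¼)*(-3) = 36 + (3/2)*(-3) = 36 - 9/2 = 63/2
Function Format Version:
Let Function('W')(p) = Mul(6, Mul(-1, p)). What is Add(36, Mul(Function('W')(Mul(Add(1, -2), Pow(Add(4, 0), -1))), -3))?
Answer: Rational(63, 2) ≈ 31.500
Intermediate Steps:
Function('W')(p) = Mul(-6, p)
Add(36, Mul(Function('W')(Mul(Add(1, -2), Pow(Add(4, 0), -1))), -3)) = Add(36, Mul(Mul(-6, Mul(Add(1, -2), Pow(Add(4, 0), -1))), -3)) = Add(36, Mul(Mul(-6, Mul(-1, Pow(4, -1))), -3)) = Add(36, Mul(Mul(-6, Mul(-1, Rational(1, 4))), -3)) = Add(36, Mul(Mul(-6, Rational(-1, 4)), -3)) = Add(36, Mul(Rational(3, 2), -3)) = Add(36, Rational(-9, 2)) = Rational(63, 2)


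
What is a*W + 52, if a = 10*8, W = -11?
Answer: -828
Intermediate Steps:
a = 80
a*W + 52 = 80*(-11) + 52 = -880 + 52 = -828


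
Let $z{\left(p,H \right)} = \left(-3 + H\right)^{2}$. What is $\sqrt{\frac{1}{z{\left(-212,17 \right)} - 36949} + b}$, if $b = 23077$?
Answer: $\frac{2 \sqrt{7793004865485}}{36753} \approx 151.91$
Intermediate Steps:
$\sqrt{\frac{1}{z{\left(-212,17 \right)} - 36949} + b} = \sqrt{\frac{1}{\left(-3 + 17\right)^{2} - 36949} + 23077} = \sqrt{\frac{1}{14^{2} - 36949} + 23077} = \sqrt{\frac{1}{196 - 36949} + 23077} = \sqrt{\frac{1}{-36753} + 23077} = \sqrt{- \frac{1}{36753} + 23077} = \sqrt{\frac{848148980}{36753}} = \frac{2 \sqrt{7793004865485}}{36753}$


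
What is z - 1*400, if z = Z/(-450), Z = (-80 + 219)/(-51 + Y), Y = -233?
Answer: -51119861/127800 ≈ -400.00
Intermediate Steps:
Z = -139/284 (Z = (-80 + 219)/(-51 - 233) = 139/(-284) = 139*(-1/284) = -139/284 ≈ -0.48944)
z = 139/127800 (z = -139/284/(-450) = -139/284*(-1/450) = 139/127800 ≈ 0.0010876)
z - 1*400 = 139/127800 - 1*400 = 139/127800 - 400 = -51119861/127800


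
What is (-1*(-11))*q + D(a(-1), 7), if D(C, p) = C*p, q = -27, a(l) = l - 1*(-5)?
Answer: -269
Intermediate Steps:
a(l) = 5 + l (a(l) = l + 5 = 5 + l)
(-1*(-11))*q + D(a(-1), 7) = -1*(-11)*(-27) + (5 - 1)*7 = 11*(-27) + 4*7 = -297 + 28 = -269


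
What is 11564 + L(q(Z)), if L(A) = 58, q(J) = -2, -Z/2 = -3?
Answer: 11622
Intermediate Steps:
Z = 6 (Z = -2*(-3) = 6)
11564 + L(q(Z)) = 11564 + 58 = 11622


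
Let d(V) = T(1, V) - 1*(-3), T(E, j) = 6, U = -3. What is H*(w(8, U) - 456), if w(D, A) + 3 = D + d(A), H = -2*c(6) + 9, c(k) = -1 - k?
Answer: -10166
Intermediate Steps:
d(V) = 9 (d(V) = 6 - 1*(-3) = 6 + 3 = 9)
H = 23 (H = -2*(-1 - 1*6) + 9 = -2*(-1 - 6) + 9 = -2*(-7) + 9 = 14 + 9 = 23)
w(D, A) = 6 + D (w(D, A) = -3 + (D + 9) = -3 + (9 + D) = 6 + D)
H*(w(8, U) - 456) = 23*((6 + 8) - 456) = 23*(14 - 456) = 23*(-442) = -10166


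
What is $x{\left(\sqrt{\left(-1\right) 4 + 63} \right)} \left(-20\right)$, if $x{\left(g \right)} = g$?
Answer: $- 20 \sqrt{59} \approx -153.62$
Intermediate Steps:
$x{\left(\sqrt{\left(-1\right) 4 + 63} \right)} \left(-20\right) = \sqrt{\left(-1\right) 4 + 63} \left(-20\right) = \sqrt{-4 + 63} \left(-20\right) = \sqrt{59} \left(-20\right) = - 20 \sqrt{59}$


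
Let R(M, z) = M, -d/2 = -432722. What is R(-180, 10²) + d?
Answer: 865264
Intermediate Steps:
d = 865444 (d = -2*(-432722) = 865444)
R(-180, 10²) + d = -180 + 865444 = 865264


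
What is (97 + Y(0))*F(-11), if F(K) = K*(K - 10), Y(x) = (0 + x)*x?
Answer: 22407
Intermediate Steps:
Y(x) = x² (Y(x) = x*x = x²)
F(K) = K*(-10 + K)
(97 + Y(0))*F(-11) = (97 + 0²)*(-11*(-10 - 11)) = (97 + 0)*(-11*(-21)) = 97*231 = 22407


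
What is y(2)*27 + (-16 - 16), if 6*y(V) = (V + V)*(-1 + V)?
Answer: -14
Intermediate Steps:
y(V) = V*(-1 + V)/3 (y(V) = ((V + V)*(-1 + V))/6 = ((2*V)*(-1 + V))/6 = (2*V*(-1 + V))/6 = V*(-1 + V)/3)
y(2)*27 + (-16 - 16) = ((1/3)*2*(-1 + 2))*27 + (-16 - 16) = ((1/3)*2*1)*27 - 32 = (2/3)*27 - 32 = 18 - 32 = -14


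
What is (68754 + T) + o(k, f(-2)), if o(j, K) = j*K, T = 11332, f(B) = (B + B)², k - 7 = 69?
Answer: 81302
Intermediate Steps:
k = 76 (k = 7 + 69 = 76)
f(B) = 4*B² (f(B) = (2*B)² = 4*B²)
o(j, K) = K*j
(68754 + T) + o(k, f(-2)) = (68754 + 11332) + (4*(-2)²)*76 = 80086 + (4*4)*76 = 80086 + 16*76 = 80086 + 1216 = 81302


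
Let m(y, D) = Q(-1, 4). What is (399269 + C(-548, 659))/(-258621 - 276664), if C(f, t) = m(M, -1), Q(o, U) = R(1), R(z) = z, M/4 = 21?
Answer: -79854/107057 ≈ -0.74590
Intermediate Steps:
M = 84 (M = 4*21 = 84)
Q(o, U) = 1
m(y, D) = 1
C(f, t) = 1
(399269 + C(-548, 659))/(-258621 - 276664) = (399269 + 1)/(-258621 - 276664) = 399270/(-535285) = 399270*(-1/535285) = -79854/107057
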